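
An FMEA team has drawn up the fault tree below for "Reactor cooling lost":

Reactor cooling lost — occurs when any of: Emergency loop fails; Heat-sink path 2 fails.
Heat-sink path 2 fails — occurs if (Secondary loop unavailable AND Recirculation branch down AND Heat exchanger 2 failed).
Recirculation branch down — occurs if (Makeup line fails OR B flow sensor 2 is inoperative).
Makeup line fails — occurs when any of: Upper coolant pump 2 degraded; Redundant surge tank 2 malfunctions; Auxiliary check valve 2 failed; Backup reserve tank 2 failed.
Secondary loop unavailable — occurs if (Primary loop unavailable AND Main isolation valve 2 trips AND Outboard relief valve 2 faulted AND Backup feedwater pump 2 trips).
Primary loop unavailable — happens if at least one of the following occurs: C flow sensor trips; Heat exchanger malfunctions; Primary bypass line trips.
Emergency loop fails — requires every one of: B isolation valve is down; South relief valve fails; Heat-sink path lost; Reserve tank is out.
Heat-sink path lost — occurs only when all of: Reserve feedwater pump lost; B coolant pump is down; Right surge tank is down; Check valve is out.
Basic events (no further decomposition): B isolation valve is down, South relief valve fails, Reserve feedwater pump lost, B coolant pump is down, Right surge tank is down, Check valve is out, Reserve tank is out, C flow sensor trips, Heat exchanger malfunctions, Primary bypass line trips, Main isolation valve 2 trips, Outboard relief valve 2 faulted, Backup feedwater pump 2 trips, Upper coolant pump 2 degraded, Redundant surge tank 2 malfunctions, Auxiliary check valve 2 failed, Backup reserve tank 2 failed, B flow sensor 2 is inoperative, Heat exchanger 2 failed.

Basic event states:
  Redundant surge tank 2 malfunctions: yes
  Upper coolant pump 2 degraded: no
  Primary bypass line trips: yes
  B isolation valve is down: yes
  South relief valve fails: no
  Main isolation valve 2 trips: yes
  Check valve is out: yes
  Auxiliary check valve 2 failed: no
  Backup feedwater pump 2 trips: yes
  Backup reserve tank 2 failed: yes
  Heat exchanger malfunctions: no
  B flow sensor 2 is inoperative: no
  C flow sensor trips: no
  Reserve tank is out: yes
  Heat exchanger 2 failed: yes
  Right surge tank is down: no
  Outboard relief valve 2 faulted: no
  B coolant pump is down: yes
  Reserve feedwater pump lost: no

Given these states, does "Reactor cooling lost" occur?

No

Heat-sink path lost [AND]: Reserve feedwater pump lost=not, B coolant pump is down=occurs, Right surge tank is down=not, Check valve is out=occurs → not all inputs occur → does not occur.
Emergency loop fails [AND]: B isolation valve is down=occurs, South relief valve fails=not, Heat-sink path lost=not, Reserve tank is out=occurs → not all inputs occur → does not occur.
Primary loop unavailable [OR]: C flow sensor trips=not, Heat exchanger malfunctions=not, Primary bypass line trips=occurs → at least one input occurs → occurs.
Secondary loop unavailable [AND]: Primary loop unavailable=occurs, Main isolation valve 2 trips=occurs, Outboard relief valve 2 faulted=not, Backup feedwater pump 2 trips=occurs → not all inputs occur → does not occur.
Makeup line fails [OR]: Upper coolant pump 2 degraded=not, Redundant surge tank 2 malfunctions=occurs, Auxiliary check valve 2 failed=not, Backup reserve tank 2 failed=occurs → at least one input occurs → occurs.
Recirculation branch down [OR]: Makeup line fails=occurs, B flow sensor 2 is inoperative=not → at least one input occurs → occurs.
Heat-sink path 2 fails [AND]: Secondary loop unavailable=not, Recirculation branch down=occurs, Heat exchanger 2 failed=occurs → not all inputs occur → does not occur.
Reactor cooling lost [OR]: Emergency loop fails=not, Heat-sink path 2 fails=not → no input occurs → does not occur.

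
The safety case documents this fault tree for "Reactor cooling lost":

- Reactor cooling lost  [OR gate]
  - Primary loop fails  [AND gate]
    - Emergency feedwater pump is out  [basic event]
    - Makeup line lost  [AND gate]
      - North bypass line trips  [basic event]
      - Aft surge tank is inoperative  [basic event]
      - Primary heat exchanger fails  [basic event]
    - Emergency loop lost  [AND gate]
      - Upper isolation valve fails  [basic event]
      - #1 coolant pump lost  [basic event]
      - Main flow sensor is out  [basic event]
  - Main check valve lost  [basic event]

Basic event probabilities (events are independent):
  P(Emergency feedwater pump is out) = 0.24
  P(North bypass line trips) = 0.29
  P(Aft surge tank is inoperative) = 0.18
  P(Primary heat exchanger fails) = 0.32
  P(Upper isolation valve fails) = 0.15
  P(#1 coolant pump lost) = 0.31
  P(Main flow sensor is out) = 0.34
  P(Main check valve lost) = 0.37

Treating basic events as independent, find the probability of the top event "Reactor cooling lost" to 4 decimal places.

P(Makeup line lost) [AND] = 0.29 × 0.18 × 0.32 = 0.016704
P(Emergency loop lost) [AND] = 0.15 × 0.31 × 0.34 = 0.015810
P(Primary loop fails) [AND] = 0.24 × 0.016704 × 0.015810 = 0.000063
P(Reactor cooling lost) [OR] = 1 − (1−0.000063) × (1−0.37) = 0.370040
Rounded to 4 decimal places: P(Reactor cooling lost) ≈ 0.3700.

0.3700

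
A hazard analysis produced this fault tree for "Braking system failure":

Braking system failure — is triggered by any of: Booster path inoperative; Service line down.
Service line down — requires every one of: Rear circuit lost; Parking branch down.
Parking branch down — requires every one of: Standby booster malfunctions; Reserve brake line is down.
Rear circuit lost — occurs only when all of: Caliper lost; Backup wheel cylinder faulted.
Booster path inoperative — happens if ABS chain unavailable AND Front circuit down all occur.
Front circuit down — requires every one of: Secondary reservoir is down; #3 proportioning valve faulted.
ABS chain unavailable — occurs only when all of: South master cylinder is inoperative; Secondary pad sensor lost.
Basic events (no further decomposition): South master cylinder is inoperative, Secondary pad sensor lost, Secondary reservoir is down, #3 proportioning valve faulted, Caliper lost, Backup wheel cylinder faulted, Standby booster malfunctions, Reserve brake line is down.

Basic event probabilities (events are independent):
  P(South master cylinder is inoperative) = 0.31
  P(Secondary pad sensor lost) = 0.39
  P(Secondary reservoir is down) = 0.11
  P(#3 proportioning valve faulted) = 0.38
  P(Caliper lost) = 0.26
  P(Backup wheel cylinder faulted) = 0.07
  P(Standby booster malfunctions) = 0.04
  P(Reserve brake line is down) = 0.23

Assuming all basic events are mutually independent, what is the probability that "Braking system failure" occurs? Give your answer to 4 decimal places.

0.0052

P(ABS chain unavailable) [AND] = 0.31 × 0.39 = 0.120900
P(Front circuit down) [AND] = 0.11 × 0.38 = 0.041800
P(Booster path inoperative) [AND] = 0.120900 × 0.041800 = 0.005054
P(Rear circuit lost) [AND] = 0.26 × 0.07 = 0.018200
P(Parking branch down) [AND] = 0.04 × 0.23 = 0.009200
P(Service line down) [AND] = 0.018200 × 0.009200 = 0.000167
P(Braking system failure) [OR] = 1 − (1−0.005054) × (1−0.000167) = 0.005220
Rounded to 4 decimal places: P(Braking system failure) ≈ 0.0052.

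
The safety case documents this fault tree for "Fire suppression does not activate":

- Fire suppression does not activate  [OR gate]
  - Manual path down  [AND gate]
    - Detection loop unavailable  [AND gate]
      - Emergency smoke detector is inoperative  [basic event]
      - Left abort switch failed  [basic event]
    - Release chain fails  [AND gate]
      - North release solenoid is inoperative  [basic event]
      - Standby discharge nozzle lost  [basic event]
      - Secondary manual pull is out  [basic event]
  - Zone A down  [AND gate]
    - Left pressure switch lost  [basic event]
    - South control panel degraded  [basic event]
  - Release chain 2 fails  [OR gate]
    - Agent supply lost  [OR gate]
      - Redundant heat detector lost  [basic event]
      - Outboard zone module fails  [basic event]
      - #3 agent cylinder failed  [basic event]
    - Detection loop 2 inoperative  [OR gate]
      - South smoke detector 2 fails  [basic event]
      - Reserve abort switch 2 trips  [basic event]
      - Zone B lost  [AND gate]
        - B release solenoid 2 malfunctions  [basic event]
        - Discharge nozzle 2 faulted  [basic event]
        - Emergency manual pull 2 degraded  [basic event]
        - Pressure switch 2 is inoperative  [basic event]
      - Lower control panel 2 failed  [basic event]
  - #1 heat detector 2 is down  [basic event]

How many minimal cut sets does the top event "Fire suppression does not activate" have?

10

Detection loop unavailable [AND]: one cut set from each child combined → 1 × 1 = 1 cut set(s).
Release chain fails [AND]: one cut set from each child combined → 1 × 1 × 1 = 1 cut set(s).
Manual path down [AND]: one cut set from each child combined → 1 × 1 = 1 cut set(s).
Zone A down [AND]: one cut set from each child combined → 1 × 1 = 1 cut set(s).
Agent supply lost [OR]: union of children's cut sets → 3 cut set(s).
Zone B lost [AND]: one cut set from each child combined → 1 × 1 × 1 × 1 = 1 cut set(s).
Detection loop 2 inoperative [OR]: union of children's cut sets → 4 cut set(s).
Release chain 2 fails [OR]: union of children's cut sets → 7 cut set(s).
Fire suppression does not activate [OR]: union of children's cut sets → 10 cut set(s).
Minimal cut sets: {Emergency smoke detector is inoperative, Left abort switch failed, North release solenoid is inoperative, Secondary manual pull is out, Standby discharge nozzle lost}; {Left pressure switch lost, South control panel degraded}; {Redundant heat detector lost}; {Outboard zone module fails}; {#3 agent cylinder failed}; {South smoke detector 2 fails}; {Reserve abort switch 2 trips}; {B release solenoid 2 malfunctions, Discharge nozzle 2 faulted, Emergency manual pull 2 degraded, Pressure switch 2 is inoperative}; {Lower control panel 2 failed}; {#1 heat detector 2 is down}.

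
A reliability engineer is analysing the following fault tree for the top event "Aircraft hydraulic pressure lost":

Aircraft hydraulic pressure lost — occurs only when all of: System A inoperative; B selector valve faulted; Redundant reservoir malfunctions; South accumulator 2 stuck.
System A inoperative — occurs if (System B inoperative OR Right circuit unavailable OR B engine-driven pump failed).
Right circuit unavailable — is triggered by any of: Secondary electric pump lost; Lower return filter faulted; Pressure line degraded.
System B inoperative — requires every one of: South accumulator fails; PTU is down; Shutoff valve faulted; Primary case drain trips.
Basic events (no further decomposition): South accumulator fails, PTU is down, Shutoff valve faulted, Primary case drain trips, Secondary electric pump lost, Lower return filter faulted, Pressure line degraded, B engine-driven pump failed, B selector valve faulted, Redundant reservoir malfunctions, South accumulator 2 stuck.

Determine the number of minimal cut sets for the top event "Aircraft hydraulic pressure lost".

5

System B inoperative [AND]: one cut set from each child combined → 1 × 1 × 1 × 1 = 1 cut set(s).
Right circuit unavailable [OR]: union of children's cut sets → 3 cut set(s).
System A inoperative [OR]: union of children's cut sets → 5 cut set(s).
Aircraft hydraulic pressure lost [AND]: one cut set from each child combined → 5 × 1 × 1 × 1 = 5 cut set(s).
Minimal cut sets: {B selector valve faulted, PTU is down, Primary case drain trips, Redundant reservoir malfunctions, Shutoff valve faulted, South accumulator 2 stuck, South accumulator fails}; {B selector valve faulted, Redundant reservoir malfunctions, Secondary electric pump lost, South accumulator 2 stuck}; {B selector valve faulted, Lower return filter faulted, Redundant reservoir malfunctions, South accumulator 2 stuck}; {B selector valve faulted, Pressure line degraded, Redundant reservoir malfunctions, South accumulator 2 stuck}; {B engine-driven pump failed, B selector valve faulted, Redundant reservoir malfunctions, South accumulator 2 stuck}.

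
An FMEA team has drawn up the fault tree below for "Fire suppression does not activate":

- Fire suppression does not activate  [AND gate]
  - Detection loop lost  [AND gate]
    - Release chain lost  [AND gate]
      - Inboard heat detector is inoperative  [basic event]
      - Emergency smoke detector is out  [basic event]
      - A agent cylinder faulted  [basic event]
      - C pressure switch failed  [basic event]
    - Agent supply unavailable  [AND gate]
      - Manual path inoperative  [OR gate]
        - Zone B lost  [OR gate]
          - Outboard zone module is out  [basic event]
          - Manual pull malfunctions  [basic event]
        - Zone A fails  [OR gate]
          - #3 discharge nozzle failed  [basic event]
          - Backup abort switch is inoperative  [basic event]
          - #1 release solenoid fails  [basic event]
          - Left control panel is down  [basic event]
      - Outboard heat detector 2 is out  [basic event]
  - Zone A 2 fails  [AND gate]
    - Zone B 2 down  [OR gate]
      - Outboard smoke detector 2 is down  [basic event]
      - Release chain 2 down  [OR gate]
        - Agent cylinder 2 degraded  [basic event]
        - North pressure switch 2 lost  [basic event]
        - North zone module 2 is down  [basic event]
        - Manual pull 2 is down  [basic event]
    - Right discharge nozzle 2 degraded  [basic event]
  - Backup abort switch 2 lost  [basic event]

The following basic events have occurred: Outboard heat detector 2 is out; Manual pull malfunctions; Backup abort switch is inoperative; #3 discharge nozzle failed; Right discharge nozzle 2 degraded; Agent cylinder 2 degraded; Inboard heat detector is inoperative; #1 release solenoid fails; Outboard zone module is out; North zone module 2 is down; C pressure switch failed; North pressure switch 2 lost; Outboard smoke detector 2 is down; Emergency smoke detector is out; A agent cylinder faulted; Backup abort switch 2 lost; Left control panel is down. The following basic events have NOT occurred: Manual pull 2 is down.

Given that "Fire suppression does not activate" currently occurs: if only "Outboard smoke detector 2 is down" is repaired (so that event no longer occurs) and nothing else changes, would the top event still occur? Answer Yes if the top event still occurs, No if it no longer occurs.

Yes

Counterfactual: set "Outboard smoke detector 2 is down" to not occurred.
Release chain lost [AND]: Inboard heat detector is inoperative=occurs, Emergency smoke detector is out=occurs, A agent cylinder faulted=occurs, C pressure switch failed=occurs → all inputs occur → occurs.
Zone B lost [OR]: Outboard zone module is out=occurs, Manual pull malfunctions=occurs → at least one input occurs → occurs.
Zone A fails [OR]: #3 discharge nozzle failed=occurs, Backup abort switch is inoperative=occurs, #1 release solenoid fails=occurs, Left control panel is down=occurs → at least one input occurs → occurs.
Manual path inoperative [OR]: Zone B lost=occurs, Zone A fails=occurs → at least one input occurs → occurs.
Agent supply unavailable [AND]: Manual path inoperative=occurs, Outboard heat detector 2 is out=occurs → all inputs occur → occurs.
Detection loop lost [AND]: Release chain lost=occurs, Agent supply unavailable=occurs → all inputs occur → occurs.
Release chain 2 down [OR]: Agent cylinder 2 degraded=occurs, North pressure switch 2 lost=occurs, North zone module 2 is down=occurs, Manual pull 2 is down=not → at least one input occurs → occurs.
Zone B 2 down [OR]: Outboard smoke detector 2 is down=not, Release chain 2 down=occurs → at least one input occurs → occurs.
Zone A 2 fails [AND]: Zone B 2 down=occurs, Right discharge nozzle 2 degraded=occurs → all inputs occur → occurs.
Fire suppression does not activate [AND]: Detection loop lost=occurs, Zone A 2 fails=occurs, Backup abort switch 2 lost=occurs → all inputs occur → occurs.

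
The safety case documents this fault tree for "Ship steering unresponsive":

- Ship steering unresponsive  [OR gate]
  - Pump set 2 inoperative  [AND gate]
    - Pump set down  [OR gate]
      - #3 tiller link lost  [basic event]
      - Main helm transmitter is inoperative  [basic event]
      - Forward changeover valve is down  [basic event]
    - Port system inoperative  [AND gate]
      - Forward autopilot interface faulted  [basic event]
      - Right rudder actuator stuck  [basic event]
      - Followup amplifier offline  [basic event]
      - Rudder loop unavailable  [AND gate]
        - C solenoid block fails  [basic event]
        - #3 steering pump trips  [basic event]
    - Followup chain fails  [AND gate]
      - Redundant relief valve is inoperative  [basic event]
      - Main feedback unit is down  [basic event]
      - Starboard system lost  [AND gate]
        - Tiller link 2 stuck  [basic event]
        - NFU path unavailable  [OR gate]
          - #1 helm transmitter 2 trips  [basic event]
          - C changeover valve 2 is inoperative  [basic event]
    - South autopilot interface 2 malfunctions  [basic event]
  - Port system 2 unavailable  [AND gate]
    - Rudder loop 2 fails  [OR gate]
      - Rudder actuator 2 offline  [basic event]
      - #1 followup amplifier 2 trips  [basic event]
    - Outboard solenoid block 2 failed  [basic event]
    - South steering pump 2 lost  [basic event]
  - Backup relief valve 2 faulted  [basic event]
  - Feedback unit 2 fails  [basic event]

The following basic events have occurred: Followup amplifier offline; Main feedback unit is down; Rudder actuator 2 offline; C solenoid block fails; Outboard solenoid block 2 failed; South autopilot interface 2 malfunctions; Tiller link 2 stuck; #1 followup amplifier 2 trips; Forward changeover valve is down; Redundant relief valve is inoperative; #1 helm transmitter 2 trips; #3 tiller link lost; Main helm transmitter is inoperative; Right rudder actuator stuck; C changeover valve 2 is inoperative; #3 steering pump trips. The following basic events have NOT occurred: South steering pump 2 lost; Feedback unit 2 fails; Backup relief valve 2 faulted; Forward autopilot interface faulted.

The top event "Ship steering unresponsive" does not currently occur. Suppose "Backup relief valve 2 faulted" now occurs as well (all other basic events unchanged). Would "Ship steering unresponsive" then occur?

Yes

Counterfactual: set "Backup relief valve 2 faulted" to occurred.
Pump set down [OR]: #3 tiller link lost=occurs, Main helm transmitter is inoperative=occurs, Forward changeover valve is down=occurs → at least one input occurs → occurs.
Rudder loop unavailable [AND]: C solenoid block fails=occurs, #3 steering pump trips=occurs → all inputs occur → occurs.
Port system inoperative [AND]: Forward autopilot interface faulted=not, Right rudder actuator stuck=occurs, Followup amplifier offline=occurs, Rudder loop unavailable=occurs → not all inputs occur → does not occur.
NFU path unavailable [OR]: #1 helm transmitter 2 trips=occurs, C changeover valve 2 is inoperative=occurs → at least one input occurs → occurs.
Starboard system lost [AND]: Tiller link 2 stuck=occurs, NFU path unavailable=occurs → all inputs occur → occurs.
Followup chain fails [AND]: Redundant relief valve is inoperative=occurs, Main feedback unit is down=occurs, Starboard system lost=occurs → all inputs occur → occurs.
Pump set 2 inoperative [AND]: Pump set down=occurs, Port system inoperative=not, Followup chain fails=occurs, South autopilot interface 2 malfunctions=occurs → not all inputs occur → does not occur.
Rudder loop 2 fails [OR]: Rudder actuator 2 offline=occurs, #1 followup amplifier 2 trips=occurs → at least one input occurs → occurs.
Port system 2 unavailable [AND]: Rudder loop 2 fails=occurs, Outboard solenoid block 2 failed=occurs, South steering pump 2 lost=not → not all inputs occur → does not occur.
Ship steering unresponsive [OR]: Pump set 2 inoperative=not, Port system 2 unavailable=not, Backup relief valve 2 faulted=occurs, Feedback unit 2 fails=not → at least one input occurs → occurs.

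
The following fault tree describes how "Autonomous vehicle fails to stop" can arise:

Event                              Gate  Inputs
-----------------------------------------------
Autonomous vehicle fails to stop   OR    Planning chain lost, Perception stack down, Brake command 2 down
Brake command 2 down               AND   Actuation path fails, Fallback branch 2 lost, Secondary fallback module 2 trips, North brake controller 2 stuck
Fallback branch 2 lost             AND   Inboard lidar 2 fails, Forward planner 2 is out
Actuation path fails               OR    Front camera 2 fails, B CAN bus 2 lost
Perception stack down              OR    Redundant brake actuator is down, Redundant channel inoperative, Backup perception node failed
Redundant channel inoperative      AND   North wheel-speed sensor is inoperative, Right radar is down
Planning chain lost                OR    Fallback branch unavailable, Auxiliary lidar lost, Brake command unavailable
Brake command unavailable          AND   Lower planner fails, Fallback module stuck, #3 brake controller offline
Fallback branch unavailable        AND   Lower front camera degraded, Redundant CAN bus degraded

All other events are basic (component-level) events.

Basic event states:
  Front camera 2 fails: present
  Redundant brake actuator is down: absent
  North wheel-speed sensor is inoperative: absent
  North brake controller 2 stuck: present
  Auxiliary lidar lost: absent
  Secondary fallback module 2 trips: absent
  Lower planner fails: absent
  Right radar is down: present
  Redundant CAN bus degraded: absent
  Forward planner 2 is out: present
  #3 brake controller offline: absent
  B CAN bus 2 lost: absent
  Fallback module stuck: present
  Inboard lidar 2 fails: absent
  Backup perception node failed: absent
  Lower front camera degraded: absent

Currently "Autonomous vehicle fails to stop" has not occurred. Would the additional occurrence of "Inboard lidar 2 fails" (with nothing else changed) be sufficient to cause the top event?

Counterfactual: set "Inboard lidar 2 fails" to occurred.
Fallback branch unavailable [AND]: Lower front camera degraded=not, Redundant CAN bus degraded=not → not all inputs occur → does not occur.
Brake command unavailable [AND]: Lower planner fails=not, Fallback module stuck=occurs, #3 brake controller offline=not → not all inputs occur → does not occur.
Planning chain lost [OR]: Fallback branch unavailable=not, Auxiliary lidar lost=not, Brake command unavailable=not → no input occurs → does not occur.
Redundant channel inoperative [AND]: North wheel-speed sensor is inoperative=not, Right radar is down=occurs → not all inputs occur → does not occur.
Perception stack down [OR]: Redundant brake actuator is down=not, Redundant channel inoperative=not, Backup perception node failed=not → no input occurs → does not occur.
Actuation path fails [OR]: Front camera 2 fails=occurs, B CAN bus 2 lost=not → at least one input occurs → occurs.
Fallback branch 2 lost [AND]: Inboard lidar 2 fails=occurs, Forward planner 2 is out=occurs → all inputs occur → occurs.
Brake command 2 down [AND]: Actuation path fails=occurs, Fallback branch 2 lost=occurs, Secondary fallback module 2 trips=not, North brake controller 2 stuck=occurs → not all inputs occur → does not occur.
Autonomous vehicle fails to stop [OR]: Planning chain lost=not, Perception stack down=not, Brake command 2 down=not → no input occurs → does not occur.

No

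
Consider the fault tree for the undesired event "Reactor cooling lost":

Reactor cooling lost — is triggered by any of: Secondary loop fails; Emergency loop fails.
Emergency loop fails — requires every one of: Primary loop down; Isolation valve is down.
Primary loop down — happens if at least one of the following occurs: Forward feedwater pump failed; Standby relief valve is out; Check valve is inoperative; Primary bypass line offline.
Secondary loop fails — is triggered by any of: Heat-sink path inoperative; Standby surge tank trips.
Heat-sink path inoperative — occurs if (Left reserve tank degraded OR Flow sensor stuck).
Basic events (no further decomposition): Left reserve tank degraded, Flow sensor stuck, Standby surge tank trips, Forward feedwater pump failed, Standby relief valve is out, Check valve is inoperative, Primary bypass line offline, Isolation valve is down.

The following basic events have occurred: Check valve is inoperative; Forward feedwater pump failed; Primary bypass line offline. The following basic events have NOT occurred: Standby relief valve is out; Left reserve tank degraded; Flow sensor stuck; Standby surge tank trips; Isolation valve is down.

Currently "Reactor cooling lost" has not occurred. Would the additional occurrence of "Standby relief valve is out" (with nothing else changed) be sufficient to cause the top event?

Counterfactual: set "Standby relief valve is out" to occurred.
Heat-sink path inoperative [OR]: Left reserve tank degraded=not, Flow sensor stuck=not → no input occurs → does not occur.
Secondary loop fails [OR]: Heat-sink path inoperative=not, Standby surge tank trips=not → no input occurs → does not occur.
Primary loop down [OR]: Forward feedwater pump failed=occurs, Standby relief valve is out=occurs, Check valve is inoperative=occurs, Primary bypass line offline=occurs → at least one input occurs → occurs.
Emergency loop fails [AND]: Primary loop down=occurs, Isolation valve is down=not → not all inputs occur → does not occur.
Reactor cooling lost [OR]: Secondary loop fails=not, Emergency loop fails=not → no input occurs → does not occur.

No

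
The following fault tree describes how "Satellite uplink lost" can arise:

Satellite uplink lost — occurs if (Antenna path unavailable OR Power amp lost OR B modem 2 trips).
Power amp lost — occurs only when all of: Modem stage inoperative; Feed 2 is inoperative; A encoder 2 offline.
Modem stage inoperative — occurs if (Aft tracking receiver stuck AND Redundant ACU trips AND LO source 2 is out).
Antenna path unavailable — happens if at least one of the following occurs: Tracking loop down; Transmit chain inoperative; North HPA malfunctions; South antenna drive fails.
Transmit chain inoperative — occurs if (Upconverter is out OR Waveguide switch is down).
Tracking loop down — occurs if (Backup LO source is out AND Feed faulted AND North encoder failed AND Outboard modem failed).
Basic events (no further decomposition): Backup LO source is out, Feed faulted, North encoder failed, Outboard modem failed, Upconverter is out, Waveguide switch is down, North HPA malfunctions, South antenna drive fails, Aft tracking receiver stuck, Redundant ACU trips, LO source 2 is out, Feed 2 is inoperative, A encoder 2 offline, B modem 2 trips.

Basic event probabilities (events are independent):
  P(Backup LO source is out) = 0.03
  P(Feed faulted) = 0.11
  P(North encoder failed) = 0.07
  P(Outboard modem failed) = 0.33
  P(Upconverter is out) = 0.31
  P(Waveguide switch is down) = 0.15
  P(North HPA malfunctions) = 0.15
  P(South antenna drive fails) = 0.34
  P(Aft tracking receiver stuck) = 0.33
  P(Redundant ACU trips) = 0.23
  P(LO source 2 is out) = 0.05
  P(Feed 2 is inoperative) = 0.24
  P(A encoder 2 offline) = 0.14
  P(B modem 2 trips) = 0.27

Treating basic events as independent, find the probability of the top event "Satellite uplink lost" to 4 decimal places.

0.7599

P(Tracking loop down) [AND] = 0.03 × 0.11 × 0.07 × 0.33 = 0.000076
P(Transmit chain inoperative) [OR] = 1 − (1−0.31) × (1−0.15) = 0.413500
P(Antenna path unavailable) [OR] = 1 − (1−0.000076) × (1−0.413500) × (1−0.15) × (1−0.34) = 0.670999
P(Modem stage inoperative) [AND] = 0.33 × 0.23 × 0.05 = 0.003795
P(Power amp lost) [AND] = 0.003795 × 0.24 × 0.14 = 0.000128
P(Satellite uplink lost) [OR] = 1 − (1−0.670999) × (1−0.000128) × (1−0.27) = 0.759860
Rounded to 4 decimal places: P(Satellite uplink lost) ≈ 0.7599.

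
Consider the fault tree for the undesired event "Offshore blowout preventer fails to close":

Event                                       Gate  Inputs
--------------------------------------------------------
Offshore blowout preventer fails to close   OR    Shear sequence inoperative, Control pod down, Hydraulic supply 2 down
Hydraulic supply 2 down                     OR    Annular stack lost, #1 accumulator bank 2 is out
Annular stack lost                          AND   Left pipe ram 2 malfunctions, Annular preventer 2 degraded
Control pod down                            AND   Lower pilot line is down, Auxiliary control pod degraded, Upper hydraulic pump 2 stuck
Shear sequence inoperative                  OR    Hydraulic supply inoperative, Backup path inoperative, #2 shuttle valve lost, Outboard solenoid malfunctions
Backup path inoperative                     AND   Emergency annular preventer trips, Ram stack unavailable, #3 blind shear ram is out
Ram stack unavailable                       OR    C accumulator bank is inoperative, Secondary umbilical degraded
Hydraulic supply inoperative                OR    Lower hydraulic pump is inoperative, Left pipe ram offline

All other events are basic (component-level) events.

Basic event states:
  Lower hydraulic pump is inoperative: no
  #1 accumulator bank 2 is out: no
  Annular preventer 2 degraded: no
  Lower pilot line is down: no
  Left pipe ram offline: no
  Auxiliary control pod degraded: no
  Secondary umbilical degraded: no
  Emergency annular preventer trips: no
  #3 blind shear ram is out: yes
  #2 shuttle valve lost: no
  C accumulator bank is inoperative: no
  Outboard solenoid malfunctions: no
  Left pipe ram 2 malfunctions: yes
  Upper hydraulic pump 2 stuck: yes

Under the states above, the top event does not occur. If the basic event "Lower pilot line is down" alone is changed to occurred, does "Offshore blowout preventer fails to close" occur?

Counterfactual: set "Lower pilot line is down" to occurred.
Hydraulic supply inoperative [OR]: Lower hydraulic pump is inoperative=not, Left pipe ram offline=not → no input occurs → does not occur.
Ram stack unavailable [OR]: C accumulator bank is inoperative=not, Secondary umbilical degraded=not → no input occurs → does not occur.
Backup path inoperative [AND]: Emergency annular preventer trips=not, Ram stack unavailable=not, #3 blind shear ram is out=occurs → not all inputs occur → does not occur.
Shear sequence inoperative [OR]: Hydraulic supply inoperative=not, Backup path inoperative=not, #2 shuttle valve lost=not, Outboard solenoid malfunctions=not → no input occurs → does not occur.
Control pod down [AND]: Lower pilot line is down=occurs, Auxiliary control pod degraded=not, Upper hydraulic pump 2 stuck=occurs → not all inputs occur → does not occur.
Annular stack lost [AND]: Left pipe ram 2 malfunctions=occurs, Annular preventer 2 degraded=not → not all inputs occur → does not occur.
Hydraulic supply 2 down [OR]: Annular stack lost=not, #1 accumulator bank 2 is out=not → no input occurs → does not occur.
Offshore blowout preventer fails to close [OR]: Shear sequence inoperative=not, Control pod down=not, Hydraulic supply 2 down=not → no input occurs → does not occur.

No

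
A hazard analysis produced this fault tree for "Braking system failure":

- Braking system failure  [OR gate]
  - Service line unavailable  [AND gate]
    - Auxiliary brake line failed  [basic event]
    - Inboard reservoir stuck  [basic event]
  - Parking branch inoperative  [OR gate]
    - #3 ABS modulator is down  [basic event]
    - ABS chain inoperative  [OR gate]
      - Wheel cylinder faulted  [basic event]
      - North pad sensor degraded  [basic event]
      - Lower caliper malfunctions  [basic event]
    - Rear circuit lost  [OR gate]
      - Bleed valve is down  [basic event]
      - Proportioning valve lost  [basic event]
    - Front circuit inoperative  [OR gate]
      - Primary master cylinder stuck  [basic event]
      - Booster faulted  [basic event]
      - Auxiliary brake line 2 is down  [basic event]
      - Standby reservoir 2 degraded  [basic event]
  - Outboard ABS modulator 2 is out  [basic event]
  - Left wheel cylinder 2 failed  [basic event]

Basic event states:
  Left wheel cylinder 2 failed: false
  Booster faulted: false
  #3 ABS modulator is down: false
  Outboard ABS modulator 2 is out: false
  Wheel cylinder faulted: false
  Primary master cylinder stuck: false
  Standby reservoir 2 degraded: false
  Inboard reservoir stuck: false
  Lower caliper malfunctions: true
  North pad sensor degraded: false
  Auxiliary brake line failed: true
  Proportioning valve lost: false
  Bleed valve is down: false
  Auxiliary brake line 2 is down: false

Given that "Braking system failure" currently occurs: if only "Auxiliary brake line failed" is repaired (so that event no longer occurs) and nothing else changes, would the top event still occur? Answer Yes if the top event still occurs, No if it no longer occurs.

Yes

Counterfactual: set "Auxiliary brake line failed" to not occurred.
Service line unavailable [AND]: Auxiliary brake line failed=not, Inboard reservoir stuck=not → not all inputs occur → does not occur.
ABS chain inoperative [OR]: Wheel cylinder faulted=not, North pad sensor degraded=not, Lower caliper malfunctions=occurs → at least one input occurs → occurs.
Rear circuit lost [OR]: Bleed valve is down=not, Proportioning valve lost=not → no input occurs → does not occur.
Front circuit inoperative [OR]: Primary master cylinder stuck=not, Booster faulted=not, Auxiliary brake line 2 is down=not, Standby reservoir 2 degraded=not → no input occurs → does not occur.
Parking branch inoperative [OR]: #3 ABS modulator is down=not, ABS chain inoperative=occurs, Rear circuit lost=not, Front circuit inoperative=not → at least one input occurs → occurs.
Braking system failure [OR]: Service line unavailable=not, Parking branch inoperative=occurs, Outboard ABS modulator 2 is out=not, Left wheel cylinder 2 failed=not → at least one input occurs → occurs.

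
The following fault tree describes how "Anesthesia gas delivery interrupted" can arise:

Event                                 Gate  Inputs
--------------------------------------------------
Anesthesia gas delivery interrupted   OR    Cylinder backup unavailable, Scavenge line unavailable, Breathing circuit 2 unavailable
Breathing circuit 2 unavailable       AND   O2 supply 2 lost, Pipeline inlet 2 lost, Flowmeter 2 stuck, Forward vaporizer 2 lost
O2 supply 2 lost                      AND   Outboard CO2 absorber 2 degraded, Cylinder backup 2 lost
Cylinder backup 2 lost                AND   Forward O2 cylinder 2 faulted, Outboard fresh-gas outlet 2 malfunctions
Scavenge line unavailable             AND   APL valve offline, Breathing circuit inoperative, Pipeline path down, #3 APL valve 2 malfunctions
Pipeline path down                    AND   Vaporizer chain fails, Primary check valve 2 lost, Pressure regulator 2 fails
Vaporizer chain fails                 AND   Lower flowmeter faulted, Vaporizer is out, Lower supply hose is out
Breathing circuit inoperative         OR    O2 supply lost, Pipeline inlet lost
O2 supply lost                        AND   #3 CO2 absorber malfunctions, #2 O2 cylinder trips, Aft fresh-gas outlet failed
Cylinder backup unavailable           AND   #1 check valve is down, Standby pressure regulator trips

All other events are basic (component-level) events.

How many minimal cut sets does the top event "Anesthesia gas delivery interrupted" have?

4

Cylinder backup unavailable [AND]: one cut set from each child combined → 1 × 1 = 1 cut set(s).
O2 supply lost [AND]: one cut set from each child combined → 1 × 1 × 1 = 1 cut set(s).
Breathing circuit inoperative [OR]: union of children's cut sets → 2 cut set(s).
Vaporizer chain fails [AND]: one cut set from each child combined → 1 × 1 × 1 = 1 cut set(s).
Pipeline path down [AND]: one cut set from each child combined → 1 × 1 × 1 = 1 cut set(s).
Scavenge line unavailable [AND]: one cut set from each child combined → 1 × 2 × 1 × 1 = 2 cut set(s).
Cylinder backup 2 lost [AND]: one cut set from each child combined → 1 × 1 = 1 cut set(s).
O2 supply 2 lost [AND]: one cut set from each child combined → 1 × 1 = 1 cut set(s).
Breathing circuit 2 unavailable [AND]: one cut set from each child combined → 1 × 1 × 1 × 1 = 1 cut set(s).
Anesthesia gas delivery interrupted [OR]: union of children's cut sets → 4 cut set(s).
Minimal cut sets: {#1 check valve is down, Standby pressure regulator trips}; {#2 O2 cylinder trips, #3 APL valve 2 malfunctions, #3 CO2 absorber malfunctions, APL valve offline, Aft fresh-gas outlet failed, Lower flowmeter faulted, Lower supply hose is out, Pressure regulator 2 fails, Primary check valve 2 lost, Vaporizer is out}; {#3 APL valve 2 malfunctions, APL valve offline, Lower flowmeter faulted, Lower supply hose is out, Pipeline inlet lost, Pressure regulator 2 fails, Primary check valve 2 lost, Vaporizer is out}; {Flowmeter 2 stuck, Forward O2 cylinder 2 faulted, Forward vaporizer 2 lost, Outboard CO2 absorber 2 degraded, Outboard fresh-gas outlet 2 malfunctions, Pipeline inlet 2 lost}.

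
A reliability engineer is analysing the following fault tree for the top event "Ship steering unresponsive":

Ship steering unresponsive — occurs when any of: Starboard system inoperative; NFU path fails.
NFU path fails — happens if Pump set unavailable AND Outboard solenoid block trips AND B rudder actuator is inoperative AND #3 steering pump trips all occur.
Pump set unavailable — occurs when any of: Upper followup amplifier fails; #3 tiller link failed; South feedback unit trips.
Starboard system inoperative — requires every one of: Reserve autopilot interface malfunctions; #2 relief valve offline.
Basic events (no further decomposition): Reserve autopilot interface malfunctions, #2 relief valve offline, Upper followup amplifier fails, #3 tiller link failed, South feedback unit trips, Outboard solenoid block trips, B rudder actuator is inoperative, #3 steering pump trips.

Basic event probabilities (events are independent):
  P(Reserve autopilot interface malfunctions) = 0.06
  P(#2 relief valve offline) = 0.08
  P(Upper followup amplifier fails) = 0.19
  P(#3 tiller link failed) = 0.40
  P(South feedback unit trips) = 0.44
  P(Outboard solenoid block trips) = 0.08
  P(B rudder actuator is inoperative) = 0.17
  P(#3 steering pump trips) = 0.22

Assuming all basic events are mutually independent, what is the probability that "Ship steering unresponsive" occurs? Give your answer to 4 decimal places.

P(Starboard system inoperative) [AND] = 0.06 × 0.08 = 0.004800
P(Pump set unavailable) [OR] = 1 − (1−0.19) × (1−0.40) × (1−0.44) = 0.727840
P(NFU path fails) [AND] = 0.727840 × 0.08 × 0.17 × 0.22 = 0.002178
P(Ship steering unresponsive) [OR] = 1 − (1−0.004800) × (1−0.002178) = 0.006968
Rounded to 4 decimal places: P(Ship steering unresponsive) ≈ 0.0070.

0.0070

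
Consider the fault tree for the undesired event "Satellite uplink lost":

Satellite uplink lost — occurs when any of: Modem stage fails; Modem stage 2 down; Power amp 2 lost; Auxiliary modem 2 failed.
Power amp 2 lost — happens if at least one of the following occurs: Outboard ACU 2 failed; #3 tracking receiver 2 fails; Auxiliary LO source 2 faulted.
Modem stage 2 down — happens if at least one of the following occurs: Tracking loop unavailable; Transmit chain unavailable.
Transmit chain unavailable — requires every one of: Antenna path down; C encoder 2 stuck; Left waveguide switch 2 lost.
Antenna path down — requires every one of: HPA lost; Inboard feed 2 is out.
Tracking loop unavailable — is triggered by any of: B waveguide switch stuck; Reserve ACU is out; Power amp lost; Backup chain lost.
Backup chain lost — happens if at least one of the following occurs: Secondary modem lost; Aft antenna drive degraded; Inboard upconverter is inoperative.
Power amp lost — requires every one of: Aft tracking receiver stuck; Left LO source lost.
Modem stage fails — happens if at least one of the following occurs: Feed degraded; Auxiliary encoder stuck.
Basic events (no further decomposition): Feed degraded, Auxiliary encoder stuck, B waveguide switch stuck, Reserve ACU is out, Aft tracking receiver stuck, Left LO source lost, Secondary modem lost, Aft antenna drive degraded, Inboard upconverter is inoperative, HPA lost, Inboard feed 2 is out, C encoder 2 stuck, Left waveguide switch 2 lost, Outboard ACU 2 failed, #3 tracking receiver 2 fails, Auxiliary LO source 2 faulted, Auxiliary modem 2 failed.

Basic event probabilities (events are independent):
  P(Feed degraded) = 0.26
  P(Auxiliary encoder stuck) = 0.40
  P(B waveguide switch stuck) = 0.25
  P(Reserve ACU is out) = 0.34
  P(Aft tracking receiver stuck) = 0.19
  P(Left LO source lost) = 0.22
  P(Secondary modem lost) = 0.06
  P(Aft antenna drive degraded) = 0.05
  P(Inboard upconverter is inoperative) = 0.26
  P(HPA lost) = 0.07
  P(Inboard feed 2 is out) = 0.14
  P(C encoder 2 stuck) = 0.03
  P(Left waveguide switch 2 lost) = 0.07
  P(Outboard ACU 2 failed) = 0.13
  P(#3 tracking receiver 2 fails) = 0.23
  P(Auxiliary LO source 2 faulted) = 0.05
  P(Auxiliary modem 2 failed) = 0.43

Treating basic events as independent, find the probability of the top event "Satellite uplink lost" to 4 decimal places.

0.9495

P(Modem stage fails) [OR] = 1 − (1−0.26) × (1−0.40) = 0.556000
P(Power amp lost) [AND] = 0.19 × 0.22 = 0.041800
P(Backup chain lost) [OR] = 1 − (1−0.06) × (1−0.05) × (1−0.26) = 0.339180
P(Tracking loop unavailable) [OR] = 1 − (1−0.25) × (1−0.34) × (1−0.041800) × (1−0.339180) = 0.686567
P(Antenna path down) [AND] = 0.07 × 0.14 = 0.009800
P(Transmit chain unavailable) [AND] = 0.009800 × 0.03 × 0.07 = 0.000021
P(Modem stage 2 down) [OR] = 1 − (1−0.686567) × (1−0.000021) = 0.686574
P(Power amp 2 lost) [OR] = 1 − (1−0.13) × (1−0.23) × (1−0.05) = 0.363595
P(Satellite uplink lost) [OR] = 1 − (1−0.556000) × (1−0.686574) × (1−0.363595) × (1−0.43) = 0.949519
Rounded to 4 decimal places: P(Satellite uplink lost) ≈ 0.9495.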